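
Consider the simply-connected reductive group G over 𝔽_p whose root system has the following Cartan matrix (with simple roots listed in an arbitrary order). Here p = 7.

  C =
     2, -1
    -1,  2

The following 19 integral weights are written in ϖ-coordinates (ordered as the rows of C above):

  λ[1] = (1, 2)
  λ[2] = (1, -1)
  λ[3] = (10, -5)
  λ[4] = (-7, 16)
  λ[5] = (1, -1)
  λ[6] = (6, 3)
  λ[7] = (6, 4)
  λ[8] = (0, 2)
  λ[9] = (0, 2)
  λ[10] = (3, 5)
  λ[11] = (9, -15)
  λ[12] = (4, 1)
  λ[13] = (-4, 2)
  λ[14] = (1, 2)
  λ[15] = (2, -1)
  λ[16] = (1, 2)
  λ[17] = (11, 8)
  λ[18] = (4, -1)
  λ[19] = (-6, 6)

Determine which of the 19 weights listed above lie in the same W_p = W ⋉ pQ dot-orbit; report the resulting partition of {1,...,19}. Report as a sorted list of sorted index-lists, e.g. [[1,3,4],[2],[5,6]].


Root system A_2: the 2×2 matrix C matches after relabeling.

Each λ_j+ρ reduced to Ā_7; 2-tuples below use C's row order:

  1: (2, 3)
  2: (2, 0)
  3: (3, 0)
  4: (1, 3)
  5: (2, 0)
  6: (3, 0)
  7: (2, 0)
  8: (1, 3)
  9: (1, 3)
  10: (1, 3)
  11: (3, 0)
  12: (5, 2)
  13: (3, 0)
  14: (2, 3)
  15: (3, 0)
  16: (2, 3)
  17: (5, 2)
  18: (5, 0)
  19: (5, 2)

Grouping the 19 weights by Ā_7-representative: 6 linkage classes.

[[1, 14, 16], [2, 5, 7], [3, 6, 11, 13, 15], [4, 8, 9, 10], [12, 17, 19], [18]]


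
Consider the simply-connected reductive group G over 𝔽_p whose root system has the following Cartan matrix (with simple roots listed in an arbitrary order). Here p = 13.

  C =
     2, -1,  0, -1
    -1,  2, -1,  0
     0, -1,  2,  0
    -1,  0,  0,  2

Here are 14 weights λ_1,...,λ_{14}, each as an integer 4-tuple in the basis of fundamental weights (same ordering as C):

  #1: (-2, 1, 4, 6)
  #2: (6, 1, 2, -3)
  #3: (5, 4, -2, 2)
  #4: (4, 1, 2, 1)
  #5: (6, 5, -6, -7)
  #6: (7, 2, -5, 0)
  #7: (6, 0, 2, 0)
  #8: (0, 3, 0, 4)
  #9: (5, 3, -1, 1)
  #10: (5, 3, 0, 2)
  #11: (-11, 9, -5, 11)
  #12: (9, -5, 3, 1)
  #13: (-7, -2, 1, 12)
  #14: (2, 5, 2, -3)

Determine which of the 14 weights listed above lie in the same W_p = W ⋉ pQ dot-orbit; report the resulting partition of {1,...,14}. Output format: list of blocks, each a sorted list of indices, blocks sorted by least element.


Cartan matrix: type A_4 (|W|=120); un-permuting the 4 rows.

W_13-reps of the 14 weights in Ā_13 (same 4-coord order as C):

  λ_1+ρ ↦ (1, 1, 5, 6) · λ_2+ρ ↦ (5, 2, 3, 2) · λ_3+ρ ↦ (6, 4, 0, 2) · λ_4+ρ ↦ (5, 2, 3, 2) · λ_5+ρ ↦ (1, 1, 5, 6) · λ_6+ρ ↦ (7, 1, 3, 1) · λ_7+ρ ↦ (7, 1, 3, 1) · λ_8+ρ ↦ (1, 4, 1, 5) · λ_9+ρ ↦ (6, 4, 0, 2) · λ_10+ρ ↦ (6, 4, 0, 2) · λ_11+ρ ↦ (6, 4, 0, 2) · λ_12+ρ ↦ (6, 4, 0, 2) · λ_13+ρ ↦ (1, 1, 5, 6) · λ_14+ρ ↦ (1, 6, 3, 2)

Linkage partition of the 14 weights (6 classes, p=13):

[[1, 5, 13], [2, 4], [3, 9, 10, 11, 12], [6, 7], [8], [14]]


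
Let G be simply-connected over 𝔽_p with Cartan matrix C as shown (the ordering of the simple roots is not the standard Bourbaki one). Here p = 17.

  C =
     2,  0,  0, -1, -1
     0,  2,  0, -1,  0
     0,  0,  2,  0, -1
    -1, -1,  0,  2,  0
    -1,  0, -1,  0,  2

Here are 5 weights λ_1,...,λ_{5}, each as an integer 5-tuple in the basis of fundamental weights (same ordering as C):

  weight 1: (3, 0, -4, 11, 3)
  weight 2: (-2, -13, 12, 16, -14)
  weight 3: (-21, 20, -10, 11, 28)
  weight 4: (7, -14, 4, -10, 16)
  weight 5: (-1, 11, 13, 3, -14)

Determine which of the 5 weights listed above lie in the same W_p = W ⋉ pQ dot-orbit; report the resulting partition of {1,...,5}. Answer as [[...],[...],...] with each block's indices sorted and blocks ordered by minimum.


Type A_5, rank 5, |W|=720; reorder rows/cols to standard.

W_17-reps of the 5 weights in Ā_17 (same 5-coord order as C):

    1: (4, 3, 1, 9, 0)
    2: (4, 3, 1, 9, 0)
    3: (4, 1, 3, 4, 5)
    4: (4, 1, 3, 4, 5)
    5: (4, 3, 1, 9, 0)

Partition of {1..5} into 2 W_17-dot-orbits:

[[1, 2, 5], [3, 4]]


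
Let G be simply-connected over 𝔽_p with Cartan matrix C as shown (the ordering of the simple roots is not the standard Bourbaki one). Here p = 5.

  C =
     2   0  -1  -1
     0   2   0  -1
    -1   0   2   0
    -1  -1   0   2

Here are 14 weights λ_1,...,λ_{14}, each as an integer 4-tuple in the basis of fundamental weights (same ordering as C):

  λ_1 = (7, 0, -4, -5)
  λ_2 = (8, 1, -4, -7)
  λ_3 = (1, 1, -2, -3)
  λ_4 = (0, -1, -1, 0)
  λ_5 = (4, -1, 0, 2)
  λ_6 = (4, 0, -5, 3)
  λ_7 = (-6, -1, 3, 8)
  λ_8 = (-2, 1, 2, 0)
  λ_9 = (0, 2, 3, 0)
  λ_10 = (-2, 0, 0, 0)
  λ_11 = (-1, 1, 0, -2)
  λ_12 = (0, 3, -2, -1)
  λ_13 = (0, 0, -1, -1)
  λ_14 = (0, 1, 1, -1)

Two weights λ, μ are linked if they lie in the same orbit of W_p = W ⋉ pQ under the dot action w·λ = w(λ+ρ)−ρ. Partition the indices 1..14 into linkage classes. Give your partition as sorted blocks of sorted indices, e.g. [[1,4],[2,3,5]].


Type A_4, rank 4, |W|=120; reorder rows/cols to standard.

Folding the 14 weights λ_j+ρ into Ā_5 (reps in the given 4-coord order):

    λ_1 → (1, 0, 0, 1)
    λ_2 → (1, 0, 0, 1)
    λ_3 → (1, 0, 0, 1)
    λ_4 → (1, 0, 0, 1)
    λ_5 → (1, 0, 0, 1)
    λ_6 → (0, 4, 1, 0)
    λ_7 → (1, 1, 0, 0)
    λ_8 → (1, 2, 2, 0)
    λ_9 → (1, 1, 0, 0)
    λ_10 → (1, 1, 0, 0)
    λ_11 → (1, 1, 0, 0)
    λ_12 → (0, 4, 1, 0)
    λ_13 → (1, 1, 0, 0)
    λ_14 → (1, 2, 2, 0)

These 14 weights hit 4 W_5-dot-orbits; sizes (5, 2, 5, 2):

[[1, 2, 3, 4, 5], [6, 12], [7, 9, 10, 11, 13], [8, 14]]


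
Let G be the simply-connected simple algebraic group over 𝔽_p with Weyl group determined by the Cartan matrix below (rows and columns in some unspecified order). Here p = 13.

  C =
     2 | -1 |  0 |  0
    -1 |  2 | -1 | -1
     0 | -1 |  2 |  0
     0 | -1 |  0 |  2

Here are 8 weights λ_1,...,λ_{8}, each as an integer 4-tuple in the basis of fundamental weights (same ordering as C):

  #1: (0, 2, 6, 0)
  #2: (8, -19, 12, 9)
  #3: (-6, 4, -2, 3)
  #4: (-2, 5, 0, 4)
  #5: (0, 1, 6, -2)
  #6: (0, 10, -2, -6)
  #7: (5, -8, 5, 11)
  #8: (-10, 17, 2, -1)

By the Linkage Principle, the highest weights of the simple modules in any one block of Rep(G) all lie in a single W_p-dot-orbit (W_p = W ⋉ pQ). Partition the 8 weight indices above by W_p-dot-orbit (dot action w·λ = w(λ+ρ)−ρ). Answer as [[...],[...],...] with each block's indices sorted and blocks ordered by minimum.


Root system D_4: the 4×4 matrix C matches after relabeling.

Alcove-folded reps (p=13, 8 weights, presented ϖ-order):

  λ_1+ρ ↦ (1, 1, 7, 1) · λ_2+ρ ↦ (4, 1, 0, 3) · λ_3+ρ ↦ (4, 1, 0, 3) · λ_4+ρ ↦ (1, 1, 1, 5) · λ_5+ρ ↦ (1, 1, 7, 1) · λ_6+ρ ↦ (1, 1, 1, 5) · λ_7+ρ ↦ (1, 1, 1, 5) · λ_8+ρ ↦ (4, 1, 0, 3)

These 8 weights hit 3 W_13-dot-orbits; sizes (2, 3, 3):

[[1, 5], [2, 3, 8], [4, 6, 7]]


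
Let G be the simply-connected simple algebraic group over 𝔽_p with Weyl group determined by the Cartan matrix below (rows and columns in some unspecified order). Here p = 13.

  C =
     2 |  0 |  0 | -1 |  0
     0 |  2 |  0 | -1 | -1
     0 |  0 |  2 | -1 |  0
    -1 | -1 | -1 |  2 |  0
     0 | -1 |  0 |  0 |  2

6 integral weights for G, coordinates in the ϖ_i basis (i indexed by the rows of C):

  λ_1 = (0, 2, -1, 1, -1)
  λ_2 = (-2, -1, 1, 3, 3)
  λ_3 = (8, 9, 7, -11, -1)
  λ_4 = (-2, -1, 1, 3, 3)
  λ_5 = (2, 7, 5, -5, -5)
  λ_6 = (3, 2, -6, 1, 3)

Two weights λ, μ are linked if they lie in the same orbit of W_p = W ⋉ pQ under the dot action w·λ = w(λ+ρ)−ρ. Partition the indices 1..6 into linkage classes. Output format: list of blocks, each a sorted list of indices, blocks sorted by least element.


Cartan matrix: type D_5 (|W|=1920); un-permuting the 5 rows.

Each λ_j+ρ reduced to Ā_13; 5-tuples below use C's row order:

    λ_1 → (1, 3, 0, 2, 0)
    λ_2 → (1, 0, 2, 3, 4)
    λ_3 → (1, 0, 2, 3, 4)
    λ_4 → (1, 0, 2, 3, 4)
    λ_5 → (1, 0, 2, 3, 4)
    λ_6 → (1, 0, 2, 3, 4)

2 distinct reps among the 6 weights ⇒ 2 W_13-linkage classes:

[[1], [2, 3, 4, 5, 6]]


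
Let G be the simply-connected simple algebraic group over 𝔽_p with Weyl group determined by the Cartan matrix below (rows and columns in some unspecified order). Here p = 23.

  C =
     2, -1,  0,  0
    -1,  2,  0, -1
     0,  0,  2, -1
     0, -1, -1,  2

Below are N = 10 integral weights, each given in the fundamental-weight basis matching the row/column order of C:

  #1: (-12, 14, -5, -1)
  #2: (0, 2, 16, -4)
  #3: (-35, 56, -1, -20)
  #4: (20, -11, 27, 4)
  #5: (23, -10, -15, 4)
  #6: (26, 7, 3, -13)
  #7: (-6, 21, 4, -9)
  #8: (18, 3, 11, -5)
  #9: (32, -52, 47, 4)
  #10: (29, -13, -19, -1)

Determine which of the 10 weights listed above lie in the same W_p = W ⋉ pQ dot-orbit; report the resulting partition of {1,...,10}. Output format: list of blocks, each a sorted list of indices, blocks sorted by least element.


A_4 Cartan matrix, 4 simple roots permuted; ρ=(1,1,1,1).

W_23-reps of the 10 weights in Ā_23 (same 4-coord order as C):

  [1] (11, 0, 0, 4)
  [2] (1, 0, 14, 3)
  [3] (11, 0, 0, 4)
  [4] (5, 5, 2, 0)
  [5] (5, 9, 3, 5)
  [6] (11, 0, 0, 4)
  [7] (5, 9, 3, 5)
  [8] (11, 0, 0, 4)
  [9] (5, 5, 2, 0)
  [10] (7, 11, 5, 0)

Grouping the 10 weights by Ā_23-representative: 5 linkage classes.

[[1, 3, 6, 8], [2], [4, 9], [5, 7], [10]]


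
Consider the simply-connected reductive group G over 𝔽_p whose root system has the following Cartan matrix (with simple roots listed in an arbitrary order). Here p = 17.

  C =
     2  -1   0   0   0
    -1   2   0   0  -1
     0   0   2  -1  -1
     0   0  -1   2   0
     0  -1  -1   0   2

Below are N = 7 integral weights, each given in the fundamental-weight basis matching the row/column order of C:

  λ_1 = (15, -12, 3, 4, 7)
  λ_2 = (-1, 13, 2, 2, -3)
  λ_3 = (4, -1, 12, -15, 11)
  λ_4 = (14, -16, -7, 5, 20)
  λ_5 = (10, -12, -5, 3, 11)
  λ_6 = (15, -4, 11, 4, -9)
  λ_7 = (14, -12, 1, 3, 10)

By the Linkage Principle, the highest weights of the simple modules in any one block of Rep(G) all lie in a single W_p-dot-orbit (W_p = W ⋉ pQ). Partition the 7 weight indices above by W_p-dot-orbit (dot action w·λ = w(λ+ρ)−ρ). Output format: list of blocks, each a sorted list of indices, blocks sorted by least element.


Root system A_5: the 5×5 matrix C matches after relabeling.

Alcove-folded reps (p=17, 7 weights, presented ϖ-order):

  [1] (0, 8, 1, 0, 3);  [2] (1, 11, 1, 2, 2);  [3] (0, 8, 1, 0, 3);  [4] (0, 11, 2, 0, 0);  [5] (0, 8, 1, 0, 3);  [6] (0, 8, 1, 0, 3);  [7] (0, 11, 2, 0, 0)

Grouping the 7 weights by Ā_17-representative: 3 linkage classes.

[[1, 3, 5, 6], [2], [4, 7]]


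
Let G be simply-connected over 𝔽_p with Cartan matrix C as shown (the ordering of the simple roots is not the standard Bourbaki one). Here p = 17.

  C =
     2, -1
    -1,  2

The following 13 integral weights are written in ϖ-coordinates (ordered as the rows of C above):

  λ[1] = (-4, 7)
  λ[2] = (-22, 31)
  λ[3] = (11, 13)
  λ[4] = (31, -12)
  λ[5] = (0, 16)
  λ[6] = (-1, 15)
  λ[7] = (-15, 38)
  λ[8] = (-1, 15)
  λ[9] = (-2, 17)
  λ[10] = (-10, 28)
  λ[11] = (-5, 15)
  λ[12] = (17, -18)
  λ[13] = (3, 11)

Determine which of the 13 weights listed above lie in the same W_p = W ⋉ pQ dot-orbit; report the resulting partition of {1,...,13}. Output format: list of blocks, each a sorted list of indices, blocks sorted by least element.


Dynkin diagram of C (from the 2 off-diagonal −1 entries): A_2.

λ_j+ρ reflected into Ā_17 (⟨·,θ^∨⟩≤17); 2-tuples as given:

  1: (3, 5);  2: (2, 4);  3: (3, 5);  4: (2, 4);  5: (0, 16);  6: (0, 16);  7: (3, 5);  8: (0, 16);  9: (0, 16);  10: (3, 5);  11: (4, 12);  12: (0, 16);  13: (4, 12)

4 distinct reps among the 13 weights ⇒ 4 W_17-linkage classes:

[[1, 3, 7, 10], [2, 4], [5, 6, 8, 9, 12], [11, 13]]


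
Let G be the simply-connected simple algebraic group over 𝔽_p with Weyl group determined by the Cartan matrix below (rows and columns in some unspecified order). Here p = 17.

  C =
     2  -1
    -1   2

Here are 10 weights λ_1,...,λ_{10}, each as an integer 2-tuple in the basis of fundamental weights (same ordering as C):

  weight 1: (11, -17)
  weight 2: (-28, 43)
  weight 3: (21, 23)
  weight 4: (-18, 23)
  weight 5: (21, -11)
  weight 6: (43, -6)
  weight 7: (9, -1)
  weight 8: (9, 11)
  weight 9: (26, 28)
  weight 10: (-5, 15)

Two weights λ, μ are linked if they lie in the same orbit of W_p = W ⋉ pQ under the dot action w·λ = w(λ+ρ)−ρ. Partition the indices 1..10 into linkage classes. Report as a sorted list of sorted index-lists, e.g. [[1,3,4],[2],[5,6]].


Root system A_2: the 2×2 matrix C matches after relabeling.

Each λ_j+ρ reduced to Ā_17; 2-tuples below use C's row order:

  λ_1+ρ ↦ (4, 12) · λ_2+ρ ↦ (10, 0) · λ_3+ρ ↦ (5, 7) · λ_4+ρ ↦ (10, 0) · λ_5+ρ ↦ (7, 5) · λ_6+ρ ↦ (5, 7) · λ_7+ρ ↦ (10, 0) · λ_8+ρ ↦ (5, 7) · λ_9+ρ ↦ (5, 7) · λ_10+ρ ↦ (4, 12)

Partition of {1..10} into 4 W_17-dot-orbits:

[[1, 10], [2, 4, 7], [3, 6, 8, 9], [5]]


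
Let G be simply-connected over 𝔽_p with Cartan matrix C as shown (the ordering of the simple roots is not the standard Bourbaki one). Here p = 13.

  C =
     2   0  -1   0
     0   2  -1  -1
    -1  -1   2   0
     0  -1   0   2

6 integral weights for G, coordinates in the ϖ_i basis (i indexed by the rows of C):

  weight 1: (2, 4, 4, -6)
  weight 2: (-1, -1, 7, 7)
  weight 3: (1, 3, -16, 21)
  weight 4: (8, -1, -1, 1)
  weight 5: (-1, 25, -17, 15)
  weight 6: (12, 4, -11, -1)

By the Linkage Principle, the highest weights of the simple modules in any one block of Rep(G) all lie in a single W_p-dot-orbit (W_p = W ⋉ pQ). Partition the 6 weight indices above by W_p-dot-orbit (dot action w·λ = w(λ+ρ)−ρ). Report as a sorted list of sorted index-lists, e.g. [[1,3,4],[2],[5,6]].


Cartan matrix: type A_4 (|W|=120); un-permuting the 4 rows.

W_13-reps of the 6 weights in Ā_13 (same 4-coord order as C):

  [1] (3, 0, 5, 5)
  [2] (3, 0, 5, 5)
  [3] (9, 0, 0, 2)
  [4] (9, 0, 0, 2)
  [5] (0, 10, 0, 0)
  [6] (3, 0, 5, 5)

These 6 weights hit 3 W_13-dot-orbits; sizes (3, 2, 1):

[[1, 2, 6], [3, 4], [5]]


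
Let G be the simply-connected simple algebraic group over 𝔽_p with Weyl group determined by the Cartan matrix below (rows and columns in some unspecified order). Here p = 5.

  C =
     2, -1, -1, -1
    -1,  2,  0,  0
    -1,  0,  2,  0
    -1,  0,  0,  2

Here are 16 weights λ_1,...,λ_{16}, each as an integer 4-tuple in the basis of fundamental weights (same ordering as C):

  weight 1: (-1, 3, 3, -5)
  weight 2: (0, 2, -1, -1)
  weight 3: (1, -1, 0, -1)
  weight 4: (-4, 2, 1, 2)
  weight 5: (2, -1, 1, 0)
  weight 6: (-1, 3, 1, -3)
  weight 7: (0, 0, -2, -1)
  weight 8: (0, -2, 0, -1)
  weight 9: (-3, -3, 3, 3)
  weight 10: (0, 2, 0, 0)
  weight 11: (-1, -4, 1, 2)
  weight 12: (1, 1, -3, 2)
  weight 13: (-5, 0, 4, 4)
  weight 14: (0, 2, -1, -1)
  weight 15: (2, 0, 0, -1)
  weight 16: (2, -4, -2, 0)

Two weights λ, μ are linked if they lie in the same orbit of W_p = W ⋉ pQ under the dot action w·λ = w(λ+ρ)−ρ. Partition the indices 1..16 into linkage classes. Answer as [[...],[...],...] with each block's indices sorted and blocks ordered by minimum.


Root system D_4: the 4×4 matrix C matches after relabeling.

Ā_5 reps of the 16 weights (D_4, coords as presented):

  1: (1, 0, 0, 0) · 2: (1, 3, 0, 0) · 3: (2, 0, 1, 0) · 4: (2, 0, 1, 0) · 5: (0, 1, 1, 0) · 6: (1, 2, 0, 0) · 7: (0, 1, 1, 0) · 8: (0, 1, 1, 0) · 9: (1, 2, 0, 0) · 10: (1, 2, 0, 0) · 11: (2, 0, 1, 0) · 12: (2, 0, 0, 1) · 13: (1, 2, 0, 0) · 14: (1, 3, 0, 0) · 15: (0, 1, 1, 0) · 16: (1, 2, 0, 0)

Grouping the 16 weights by Ā_5-representative: 6 linkage classes.

[[1], [2, 14], [3, 4, 11], [5, 7, 8, 15], [6, 9, 10, 13, 16], [12]]


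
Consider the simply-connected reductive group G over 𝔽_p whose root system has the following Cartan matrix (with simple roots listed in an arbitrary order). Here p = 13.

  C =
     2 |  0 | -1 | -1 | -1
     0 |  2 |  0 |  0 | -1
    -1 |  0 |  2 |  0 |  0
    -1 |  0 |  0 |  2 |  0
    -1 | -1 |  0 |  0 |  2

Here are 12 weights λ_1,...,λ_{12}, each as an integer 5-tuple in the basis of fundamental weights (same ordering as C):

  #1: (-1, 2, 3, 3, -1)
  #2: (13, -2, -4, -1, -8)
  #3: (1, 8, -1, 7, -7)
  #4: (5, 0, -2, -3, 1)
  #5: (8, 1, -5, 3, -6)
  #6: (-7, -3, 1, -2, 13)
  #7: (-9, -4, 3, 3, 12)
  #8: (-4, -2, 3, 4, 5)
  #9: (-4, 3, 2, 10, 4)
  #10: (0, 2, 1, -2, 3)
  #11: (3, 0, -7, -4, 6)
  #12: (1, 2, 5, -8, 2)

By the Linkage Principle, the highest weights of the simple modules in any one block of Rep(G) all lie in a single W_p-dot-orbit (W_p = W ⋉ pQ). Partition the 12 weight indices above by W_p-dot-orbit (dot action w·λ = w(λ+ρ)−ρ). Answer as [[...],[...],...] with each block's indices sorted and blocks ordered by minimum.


D_5 Cartan matrix, 5 simple roots permuted; ρ=(1,1,1,1,1).

Each λ_j+ρ reduced to Ā_13; 5-tuples below use C's row order:

  λ_1+ρ ↦ (0, 3, 4, 4, 0)
  λ_2+ρ ↦ (0, 3, 2, 1, 3)
  λ_3+ρ ↦ (0, 3, 4, 4, 0)
  λ_4+ρ ↦ (3, 1, 1, 2, 1)
  λ_5+ρ ↦ (0, 3, 4, 4, 0)
  λ_6+ρ ↦ (3, 1, 1, 2, 1)
  λ_7+ρ ↦ (0, 3, 4, 4, 0)
  λ_8+ρ ↦ (3, 1, 1, 2, 1)
  λ_9+ρ ↦ (0, 3, 4, 4, 0)
  λ_10+ρ ↦ (0, 3, 2, 1, 3)
  λ_11+ρ ↦ (3, 1, 1, 2, 1)
  λ_12+ρ ↦ (3, 1, 1, 2, 1)

3 distinct reps among the 12 weights ⇒ 3 W_13-linkage classes:

[[1, 3, 5, 7, 9], [2, 10], [4, 6, 8, 11, 12]]


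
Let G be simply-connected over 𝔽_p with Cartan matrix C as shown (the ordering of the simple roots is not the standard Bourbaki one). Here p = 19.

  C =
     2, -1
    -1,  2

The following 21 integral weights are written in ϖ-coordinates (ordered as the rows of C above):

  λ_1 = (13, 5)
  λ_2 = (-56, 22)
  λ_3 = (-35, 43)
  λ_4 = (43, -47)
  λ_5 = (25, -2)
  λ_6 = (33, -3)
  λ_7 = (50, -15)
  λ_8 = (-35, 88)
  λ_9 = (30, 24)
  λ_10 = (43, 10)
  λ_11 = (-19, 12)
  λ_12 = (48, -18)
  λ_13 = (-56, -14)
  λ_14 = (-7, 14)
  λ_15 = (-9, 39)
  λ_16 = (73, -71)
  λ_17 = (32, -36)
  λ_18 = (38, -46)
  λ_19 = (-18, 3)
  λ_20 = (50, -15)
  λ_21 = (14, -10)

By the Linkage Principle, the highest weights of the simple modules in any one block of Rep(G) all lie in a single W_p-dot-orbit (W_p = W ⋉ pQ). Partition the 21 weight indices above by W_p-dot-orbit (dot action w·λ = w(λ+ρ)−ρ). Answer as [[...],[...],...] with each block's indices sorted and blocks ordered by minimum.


Dynkin diagram of C (from the 2 off-diagonal −1 entries): A_2.

Each λ_j+ρ reduced to Ā_19; 2-tuples below use C's row order:

  λ_1 → (13, 5) · λ_2 → (4, 13) · λ_3 → (6, 9) · λ_4 → (11, 2) · λ_5 → (12, 6) · λ_6 → (4, 13) · λ_7 → (13, 5) · λ_8 → (4, 13) · λ_9 → (12, 6) · λ_10 → (11, 2) · λ_11 → (13, 5) · λ_12 → (11, 2) · λ_13 → (11, 2) · λ_14 → (6, 9) · λ_15 → (11, 2) · λ_16 → (4, 13) · λ_17 → (14, 3) · λ_18 → (12, 6) · λ_19 → (4, 13) · λ_20 → (13, 5) · λ_21 → (6, 9)

Linkage partition of the 21 weights (6 classes, p=19):

[[1, 7, 11, 20], [2, 6, 8, 16, 19], [3, 14, 21], [4, 10, 12, 13, 15], [5, 9, 18], [17]]


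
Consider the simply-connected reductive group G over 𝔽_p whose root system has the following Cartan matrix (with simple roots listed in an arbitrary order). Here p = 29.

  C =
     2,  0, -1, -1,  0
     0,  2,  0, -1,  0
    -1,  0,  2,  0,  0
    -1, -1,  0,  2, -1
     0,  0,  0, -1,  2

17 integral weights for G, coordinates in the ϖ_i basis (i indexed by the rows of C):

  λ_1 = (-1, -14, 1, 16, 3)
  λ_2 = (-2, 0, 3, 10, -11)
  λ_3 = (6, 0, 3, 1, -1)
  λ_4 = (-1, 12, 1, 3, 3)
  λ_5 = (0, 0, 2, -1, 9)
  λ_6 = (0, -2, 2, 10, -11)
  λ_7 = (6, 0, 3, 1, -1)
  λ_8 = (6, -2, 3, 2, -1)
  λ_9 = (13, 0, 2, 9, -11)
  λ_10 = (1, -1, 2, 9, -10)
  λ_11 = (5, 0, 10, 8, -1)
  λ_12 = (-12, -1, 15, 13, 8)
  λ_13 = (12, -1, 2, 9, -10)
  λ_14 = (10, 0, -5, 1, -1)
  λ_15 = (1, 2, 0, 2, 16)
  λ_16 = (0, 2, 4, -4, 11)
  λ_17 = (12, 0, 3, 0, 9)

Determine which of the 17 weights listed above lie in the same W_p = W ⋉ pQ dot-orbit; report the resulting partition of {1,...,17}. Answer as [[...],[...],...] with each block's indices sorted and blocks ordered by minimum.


Cartan matrix: type D_5 (|W|=1920); un-permuting the 5 rows.

Folding the 17 weights λ_j+ρ into Ā_29 (reps in the given 5-coord order):

  [1] (0, 13, 2, 4, 4);  [2] (1, 1, 3, 0, 10);  [3] (7, 1, 4, 2, 0);  [4] (0, 13, 2, 4, 4);  [5] (1, 1, 3, 0, 10);  [6] (1, 1, 3, 0, 10);  [7] (7, 1, 4, 2, 0);  [8] (7, 1, 4, 2, 0);  [9] (1, 1, 3, 0, 10);  [10] (2, 0, 3, 1, 9);  [11] (7, 1, 4, 2, 0);  [12] (2, 0, 3, 1, 9);  [13] (2, 0, 3, 1, 9);  [14] (7, 1, 4, 2, 0);  [15] (0, 3, 1, 3, 17);  [16] (2, 0, 3, 1, 9);  [17] (1, 1, 3, 0, 10)

These 17 weights hit 5 W_29-dot-orbits; sizes (2, 5, 5, 4, 1):

[[1, 4], [2, 5, 6, 9, 17], [3, 7, 8, 11, 14], [10, 12, 13, 16], [15]]


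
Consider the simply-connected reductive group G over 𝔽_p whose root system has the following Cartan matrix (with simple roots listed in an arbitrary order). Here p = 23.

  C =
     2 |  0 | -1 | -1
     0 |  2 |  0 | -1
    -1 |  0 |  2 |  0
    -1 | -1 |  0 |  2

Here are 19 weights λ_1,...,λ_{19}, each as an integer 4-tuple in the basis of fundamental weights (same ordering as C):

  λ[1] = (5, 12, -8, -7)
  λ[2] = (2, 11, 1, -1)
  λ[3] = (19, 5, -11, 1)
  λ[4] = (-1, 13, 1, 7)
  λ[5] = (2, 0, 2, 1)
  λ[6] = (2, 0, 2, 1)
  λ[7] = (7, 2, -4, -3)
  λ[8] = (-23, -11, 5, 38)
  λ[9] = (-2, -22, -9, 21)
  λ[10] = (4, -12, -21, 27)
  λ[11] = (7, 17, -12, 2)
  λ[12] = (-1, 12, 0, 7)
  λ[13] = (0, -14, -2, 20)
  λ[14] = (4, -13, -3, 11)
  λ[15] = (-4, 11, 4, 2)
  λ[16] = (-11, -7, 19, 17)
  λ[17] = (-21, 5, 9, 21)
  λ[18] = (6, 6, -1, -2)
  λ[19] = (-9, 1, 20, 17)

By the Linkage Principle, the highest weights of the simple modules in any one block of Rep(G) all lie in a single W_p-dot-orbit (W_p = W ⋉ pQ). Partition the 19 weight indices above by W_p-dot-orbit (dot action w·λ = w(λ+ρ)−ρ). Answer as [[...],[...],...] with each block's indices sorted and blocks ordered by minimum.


C ↔ A_4 under row/col permutation; |W(A_4)| = 120.

Each λ_j+ρ reduced to Ā_23; 4-tuples below use C's row order:

    λ_1 → (6, 6, 0, 1)
    λ_2 → (3, 12, 2, 0)
    λ_3 → (10, 1, 5, 2)
    λ_4 → (0, 13, 1, 8)
    λ_5 → (3, 1, 3, 2)
    λ_6 → (3, 1, 3, 2)
    λ_7 → (3, 1, 3, 2)
    λ_8 → (6, 6, 0, 1)
    λ_9 → (0, 13, 1, 8)
    λ_10 → (10, 1, 5, 2)
    λ_11 → (3, 12, 2, 0)
    λ_12 → (0, 13, 1, 8)
    λ_13 → (0, 13, 1, 8)
    λ_14 → (3, 12, 2, 0)
    λ_15 → (3, 12, 2, 0)
    λ_16 → (10, 1, 5, 2)
    λ_17 → (10, 1, 5, 2)
    λ_18 → (6, 6, 0, 1)
    λ_19 → (8, 8, 3, 2)

Grouping the 19 weights by Ā_23-representative: 6 linkage classes.

[[1, 8, 18], [2, 11, 14, 15], [3, 10, 16, 17], [4, 9, 12, 13], [5, 6, 7], [19]]


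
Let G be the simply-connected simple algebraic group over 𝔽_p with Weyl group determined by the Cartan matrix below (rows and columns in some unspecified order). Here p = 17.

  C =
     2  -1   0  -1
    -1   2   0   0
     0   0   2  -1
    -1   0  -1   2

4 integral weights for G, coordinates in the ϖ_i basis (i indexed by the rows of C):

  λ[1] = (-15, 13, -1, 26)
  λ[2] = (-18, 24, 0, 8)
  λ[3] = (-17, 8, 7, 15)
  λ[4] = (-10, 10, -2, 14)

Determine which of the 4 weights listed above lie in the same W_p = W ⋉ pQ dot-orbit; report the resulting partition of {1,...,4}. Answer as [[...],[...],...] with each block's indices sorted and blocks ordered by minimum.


Root system A_4: the 4×4 matrix C matches after relabeling.

W_17-reps of the 4 weights in Ā_17 (same 4-coord order as C):

  λ_1 → (4, 0, 0, 3);  λ_2 → (9, 0, 1, 0);  λ_3 → (9, 0, 1, 0);  λ_4 → (9, 2, 1, 5)

The 4 indices split into 3 linkage classes (same alcove rep ⇔ same W_17-dot-orbit):

[[1], [2, 3], [4]]


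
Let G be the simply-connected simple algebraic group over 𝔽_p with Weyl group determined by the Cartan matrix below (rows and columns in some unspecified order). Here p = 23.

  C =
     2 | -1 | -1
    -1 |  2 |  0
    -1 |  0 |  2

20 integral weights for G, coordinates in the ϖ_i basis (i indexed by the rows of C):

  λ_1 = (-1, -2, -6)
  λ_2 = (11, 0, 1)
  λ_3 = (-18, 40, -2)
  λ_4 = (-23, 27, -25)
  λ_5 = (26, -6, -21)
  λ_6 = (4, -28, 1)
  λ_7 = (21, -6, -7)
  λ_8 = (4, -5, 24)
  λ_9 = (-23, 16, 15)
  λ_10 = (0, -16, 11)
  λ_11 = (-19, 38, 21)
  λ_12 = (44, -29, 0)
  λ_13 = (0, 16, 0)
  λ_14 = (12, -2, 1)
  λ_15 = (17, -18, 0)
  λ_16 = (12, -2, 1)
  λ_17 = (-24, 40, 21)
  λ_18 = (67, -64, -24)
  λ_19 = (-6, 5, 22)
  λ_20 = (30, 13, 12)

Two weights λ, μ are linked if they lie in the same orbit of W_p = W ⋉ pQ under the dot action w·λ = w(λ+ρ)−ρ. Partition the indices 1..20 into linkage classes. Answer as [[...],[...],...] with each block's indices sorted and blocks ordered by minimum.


Cartan matrix: type A_3 (|W|=24); un-permuting the 3 rows.

Folding the 20 weights λ_j+ρ into Ā_23 (reps in the given 3-coord order):

    [1] (0, 5, 1)
    [2] (12, 1, 2)
    [3] (0, 5, 1)
    [4] (0, 5, 1)
    [5] (2, 1, 16)
    [6] (2, 1, 16)
    [7] (11, 5, 6)
    [8] (2, 1, 16)
    [9] (11, 5, 6)
    [10] (12, 1, 2)
    [11] (2, 1, 16)
    [12] (5, 0, 17)
    [13] (1, 17, 1)
    [14] (12, 1, 2)
    [15] (1, 17, 1)
    [16] (12, 1, 2)
    [17] (5, 0, 17)
    [18] (0, 5, 1)
    [19] (5, 0, 17)
    [20] (12, 1, 2)

Linkage partition of the 20 weights (6 classes, p=23):

[[1, 3, 4, 18], [2, 10, 14, 16, 20], [5, 6, 8, 11], [7, 9], [12, 17, 19], [13, 15]]


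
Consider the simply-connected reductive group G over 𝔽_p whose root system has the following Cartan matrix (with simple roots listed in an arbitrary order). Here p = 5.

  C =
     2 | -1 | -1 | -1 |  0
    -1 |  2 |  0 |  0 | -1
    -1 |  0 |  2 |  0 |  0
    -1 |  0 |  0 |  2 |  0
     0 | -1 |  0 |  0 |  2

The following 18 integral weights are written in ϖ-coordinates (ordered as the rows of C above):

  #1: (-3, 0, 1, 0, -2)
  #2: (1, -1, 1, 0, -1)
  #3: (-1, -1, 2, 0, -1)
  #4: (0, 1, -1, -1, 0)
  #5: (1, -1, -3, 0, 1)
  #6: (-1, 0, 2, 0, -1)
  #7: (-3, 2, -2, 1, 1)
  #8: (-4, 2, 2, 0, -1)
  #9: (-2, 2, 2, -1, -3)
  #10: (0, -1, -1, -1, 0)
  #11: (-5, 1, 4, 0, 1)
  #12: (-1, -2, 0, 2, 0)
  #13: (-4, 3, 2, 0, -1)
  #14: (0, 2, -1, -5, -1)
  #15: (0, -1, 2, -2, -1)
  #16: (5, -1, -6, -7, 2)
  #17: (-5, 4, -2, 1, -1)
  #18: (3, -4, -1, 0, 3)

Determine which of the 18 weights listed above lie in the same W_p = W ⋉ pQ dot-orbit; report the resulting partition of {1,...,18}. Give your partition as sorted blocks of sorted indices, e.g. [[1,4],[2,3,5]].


C ↔ D_5 under row/col permutation; |W(D_5)| = 1920.

Each λ_j+ρ reduced to Ā_5; 5-tuples below use C's row order:

    λ_1 → (0, 0, 1, 0, 1)
    λ_2 → (0, 0, 2, 1, 2)
    λ_3 → (0, 0, 3, 1, 0)
    λ_4 → (1, 0, 0, 0, 1)
    λ_5 → (0, 0, 2, 1, 2)
    λ_6 → (0, 0, 3, 1, 0)
    λ_7 → (0, 0, 2, 1, 2)
    λ_8 → (1, 0, 0, 2, 0)
    λ_9 → (0, 0, 2, 1, 2)
    λ_10 → (1, 0, 0, 0, 1)
    λ_11 → (1, 0, 0, 2, 0)
    λ_12 → (1, 0, 0, 2, 0)
    λ_13 → (1, 0, 0, 2, 0)
    λ_14 → (0, 0, 3, 1, 0)
    λ_15 → (0, 0, 3, 1, 0)
    λ_16 → (0, 0, 1, 0, 1)
    λ_17 → (0, 0, 2, 1, 2)
    λ_18 → (0, 0, 1, 0, 1)

The 18 indices split into 5 linkage classes (same alcove rep ⇔ same W_5-dot-orbit):

[[1, 16, 18], [2, 5, 7, 9, 17], [3, 6, 14, 15], [4, 10], [8, 11, 12, 13]]


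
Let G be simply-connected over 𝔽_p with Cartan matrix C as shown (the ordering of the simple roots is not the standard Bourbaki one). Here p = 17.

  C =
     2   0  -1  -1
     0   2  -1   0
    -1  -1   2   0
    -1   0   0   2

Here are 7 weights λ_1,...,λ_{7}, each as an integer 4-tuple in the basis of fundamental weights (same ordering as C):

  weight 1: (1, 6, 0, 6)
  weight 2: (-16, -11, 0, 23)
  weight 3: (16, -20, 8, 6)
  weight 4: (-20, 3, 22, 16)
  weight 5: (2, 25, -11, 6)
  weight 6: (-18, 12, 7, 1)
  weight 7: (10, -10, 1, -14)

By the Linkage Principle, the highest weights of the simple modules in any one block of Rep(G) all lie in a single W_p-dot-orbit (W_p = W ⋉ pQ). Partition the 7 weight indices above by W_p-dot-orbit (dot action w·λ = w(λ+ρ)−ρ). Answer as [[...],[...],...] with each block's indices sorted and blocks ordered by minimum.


Type A_4, rank 4, |W|=120; reorder rows/cols to standard.

Ā_17 reps of the 7 weights (A_4, coords as presented):

  λ_1+ρ ↦ (2, 7, 1, 7) · λ_2+ρ ↦ (2, 7, 1, 7) · λ_3+ρ ↦ (2, 7, 1, 7) · λ_4+ρ ↦ (7, 0, 2, 4) · λ_5+ρ ↦ (2, 7, 1, 7) · λ_6+ρ ↦ (7, 0, 2, 4) · λ_7+ρ ↦ (7, 0, 2, 4)

Partition of {1..7} into 2 W_17-dot-orbits:

[[1, 2, 3, 5], [4, 6, 7]]


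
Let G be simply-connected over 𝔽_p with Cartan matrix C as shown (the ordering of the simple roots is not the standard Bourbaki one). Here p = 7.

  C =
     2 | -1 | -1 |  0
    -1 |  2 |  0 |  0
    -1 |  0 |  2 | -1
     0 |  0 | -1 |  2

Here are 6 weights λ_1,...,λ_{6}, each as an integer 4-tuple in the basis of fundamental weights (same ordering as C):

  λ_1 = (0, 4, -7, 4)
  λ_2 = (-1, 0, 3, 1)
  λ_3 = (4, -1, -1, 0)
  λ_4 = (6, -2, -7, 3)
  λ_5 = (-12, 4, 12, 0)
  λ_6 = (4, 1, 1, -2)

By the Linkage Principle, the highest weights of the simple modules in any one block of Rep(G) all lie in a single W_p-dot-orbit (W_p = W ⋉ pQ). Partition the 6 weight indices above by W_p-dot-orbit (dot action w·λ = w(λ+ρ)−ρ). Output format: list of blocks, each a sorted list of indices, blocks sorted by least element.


Root system A_4: the 4×4 matrix C matches after relabeling.

Folding the 6 weights λ_j+ρ into Ā_7 (reps in the given 4-coord order):

    [1] (5, 0, 0, 1)
    [2] (0, 1, 4, 2)
    [3] (5, 0, 0, 1)
    [4] (0, 1, 4, 2)
    [5] (0, 1, 4, 2)
    [6] (5, 0, 0, 1)

2 distinct reps among the 6 weights ⇒ 2 W_7-linkage classes:

[[1, 3, 6], [2, 4, 5]]


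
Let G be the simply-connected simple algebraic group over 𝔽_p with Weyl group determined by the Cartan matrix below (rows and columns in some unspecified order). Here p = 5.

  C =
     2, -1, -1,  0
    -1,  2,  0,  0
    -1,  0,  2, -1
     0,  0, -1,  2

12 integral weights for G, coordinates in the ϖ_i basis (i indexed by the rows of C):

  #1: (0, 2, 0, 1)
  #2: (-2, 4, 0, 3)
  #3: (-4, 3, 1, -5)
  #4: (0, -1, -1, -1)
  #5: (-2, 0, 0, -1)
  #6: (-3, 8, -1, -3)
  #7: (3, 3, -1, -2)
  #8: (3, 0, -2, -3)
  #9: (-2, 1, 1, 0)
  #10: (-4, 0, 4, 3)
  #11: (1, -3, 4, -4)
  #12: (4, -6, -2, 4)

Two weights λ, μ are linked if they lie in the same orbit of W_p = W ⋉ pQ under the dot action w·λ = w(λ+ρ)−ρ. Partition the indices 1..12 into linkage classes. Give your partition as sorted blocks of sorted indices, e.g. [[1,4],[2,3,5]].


C ↔ A_4 under row/col permutation; |W(A_4)| = 120.

Each λ_j+ρ reduced to Ā_5; 4-tuples below use C's row order:

  [1] (1, 1, 1, 0) · [2] (1, 0, 0, 0) · [3] (1, 1, 2, 1) · [4] (1, 0, 0, 0) · [5] (1, 0, 0, 0) · [6] (0, 1, 2, 0) · [7] (1, 1, 2, 1) · [8] (1, 1, 2, 1) · [9] (1, 1, 1, 1) · [10] (1, 1, 1, 0) · [11] (0, 0, 2, 1) · [12] (1, 0, 0, 0)

Partition of {1..12} into 6 W_5-dot-orbits:

[[1, 10], [2, 4, 5, 12], [3, 7, 8], [6], [9], [11]]


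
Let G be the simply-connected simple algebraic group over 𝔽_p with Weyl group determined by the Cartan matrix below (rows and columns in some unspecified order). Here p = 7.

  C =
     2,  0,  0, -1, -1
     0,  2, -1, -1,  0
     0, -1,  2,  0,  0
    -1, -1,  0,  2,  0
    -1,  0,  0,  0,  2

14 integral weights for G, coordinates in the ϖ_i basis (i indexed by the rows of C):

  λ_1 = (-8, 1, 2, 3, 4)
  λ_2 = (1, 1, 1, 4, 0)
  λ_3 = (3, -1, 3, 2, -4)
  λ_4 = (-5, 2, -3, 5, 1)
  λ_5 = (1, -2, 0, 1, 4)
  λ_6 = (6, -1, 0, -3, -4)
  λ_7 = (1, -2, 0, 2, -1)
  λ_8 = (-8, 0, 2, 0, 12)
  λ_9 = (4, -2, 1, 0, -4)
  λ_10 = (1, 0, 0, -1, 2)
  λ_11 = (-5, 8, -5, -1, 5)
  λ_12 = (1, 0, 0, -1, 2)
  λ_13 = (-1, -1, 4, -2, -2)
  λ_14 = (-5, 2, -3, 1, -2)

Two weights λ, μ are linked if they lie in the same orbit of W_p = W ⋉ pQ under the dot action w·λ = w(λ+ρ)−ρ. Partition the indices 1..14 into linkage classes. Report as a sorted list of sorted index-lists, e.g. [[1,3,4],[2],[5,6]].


Type A_5, rank 5, |W|=720; reorder rows/cols to standard.

Ā_7 reps of the 14 weights (A_5, coords as presented):

    1: (2, 1, 0, 2, 0)
    2: (2, 1, 0, 2, 0)
    3: (0, 0, 0, 3, 1)
    4: (2, 1, 0, 2, 0)
    5: (2, 1, 1, 0, 3)
    6: (2, 1, 1, 0, 3)
    7: (2, 1, 0, 2, 0)
    8: (1, 1, 3, 0, 0)
    9: (2, 1, 1, 0, 3)
    10: (2, 1, 1, 0, 3)
    11: (2, 1, 0, 2, 0)
    12: (2, 1, 1, 0, 3)
    13: (1, 1, 3, 0, 0)
    14: (1, 1, 0, 1, 2)

5 distinct reps among the 14 weights ⇒ 5 W_7-linkage classes:

[[1, 2, 4, 7, 11], [3], [5, 6, 9, 10, 12], [8, 13], [14]]


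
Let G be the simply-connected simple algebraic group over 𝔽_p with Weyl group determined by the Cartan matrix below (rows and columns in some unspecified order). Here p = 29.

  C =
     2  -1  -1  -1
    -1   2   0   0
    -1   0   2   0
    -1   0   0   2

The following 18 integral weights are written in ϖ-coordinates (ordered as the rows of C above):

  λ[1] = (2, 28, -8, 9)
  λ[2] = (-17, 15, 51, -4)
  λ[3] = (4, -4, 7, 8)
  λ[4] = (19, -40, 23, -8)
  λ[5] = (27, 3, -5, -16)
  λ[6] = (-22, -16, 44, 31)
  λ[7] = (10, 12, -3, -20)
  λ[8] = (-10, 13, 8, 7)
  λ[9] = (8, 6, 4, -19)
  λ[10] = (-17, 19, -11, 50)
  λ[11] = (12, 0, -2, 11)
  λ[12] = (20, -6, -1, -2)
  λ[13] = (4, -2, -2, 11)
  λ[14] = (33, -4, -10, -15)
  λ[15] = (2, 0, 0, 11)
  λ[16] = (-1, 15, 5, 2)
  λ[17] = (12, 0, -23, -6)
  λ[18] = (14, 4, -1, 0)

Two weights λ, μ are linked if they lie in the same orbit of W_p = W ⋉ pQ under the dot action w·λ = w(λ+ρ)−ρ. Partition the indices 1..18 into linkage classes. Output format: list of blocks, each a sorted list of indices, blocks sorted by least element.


C ↔ D_4 under row/col permutation; |W(D_4)| = 192.

Folding the 18 weights λ_j+ρ into Ā_29 (reps in the given 4-coord order):

  λ_1 → (0, 16, 6, 3) · λ_2 → (0, 16, 6, 3) · λ_3 → (2, 3, 8, 9) · λ_4 → (2, 3, 8, 9) · λ_5 → (3, 1, 1, 12) · λ_6 → (3, 2, 4, 9) · λ_7 → (2, 3, 8, 9) · λ_8 → (8, 5, 0, 1) · λ_9 → (3, 2, 4, 9) · λ_10 → (0, 16, 6, 3) · λ_11 → (3, 1, 1, 12) · λ_12 → (8, 5, 0, 1) · λ_13 → (3, 1, 1, 12) · λ_14 → (3, 2, 4, 9) · λ_15 → (3, 1, 1, 12) · λ_16 → (0, 16, 6, 3) · λ_17 → (8, 5, 0, 1) · λ_18 → (8, 5, 0, 1)

5 distinct reps among the 18 weights ⇒ 5 W_29-linkage classes:

[[1, 2, 10, 16], [3, 4, 7], [5, 11, 13, 15], [6, 9, 14], [8, 12, 17, 18]]


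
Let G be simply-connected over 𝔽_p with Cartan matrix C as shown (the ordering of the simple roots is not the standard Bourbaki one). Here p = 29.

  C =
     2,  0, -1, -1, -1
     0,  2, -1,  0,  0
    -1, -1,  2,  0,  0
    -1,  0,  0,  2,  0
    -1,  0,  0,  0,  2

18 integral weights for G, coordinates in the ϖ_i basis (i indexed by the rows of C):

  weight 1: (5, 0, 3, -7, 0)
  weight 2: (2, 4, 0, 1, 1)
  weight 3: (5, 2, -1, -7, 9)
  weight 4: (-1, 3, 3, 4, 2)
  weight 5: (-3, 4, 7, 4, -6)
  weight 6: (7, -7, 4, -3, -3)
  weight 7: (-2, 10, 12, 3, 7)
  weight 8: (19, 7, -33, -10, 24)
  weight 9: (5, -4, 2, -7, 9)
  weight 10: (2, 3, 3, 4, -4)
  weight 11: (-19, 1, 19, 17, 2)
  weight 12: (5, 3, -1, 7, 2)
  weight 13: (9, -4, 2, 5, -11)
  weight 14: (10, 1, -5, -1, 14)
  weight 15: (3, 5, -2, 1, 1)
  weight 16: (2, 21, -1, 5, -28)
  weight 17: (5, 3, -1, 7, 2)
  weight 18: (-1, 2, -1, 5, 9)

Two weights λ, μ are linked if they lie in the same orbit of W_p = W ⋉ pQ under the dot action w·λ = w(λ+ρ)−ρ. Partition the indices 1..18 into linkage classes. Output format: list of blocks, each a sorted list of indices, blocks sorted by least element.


Root system D_5: the 5×5 matrix C matches after relabeling.

Alcove-folded reps (p=29, 18 weights, presented ϖ-order):

  λ_1+ρ ↦ (0, 1, 4, 6, 1) · λ_2+ρ ↦ (3, 5, 1, 2, 2) · λ_3+ρ ↦ (0, 3, 0, 6, 10) · λ_4+ρ ↦ (0, 4, 4, 5, 3) · λ_5+ρ ↦ (3, 5, 1, 2, 2) · λ_6+ρ ↦ (3, 5, 1, 2, 2) · λ_7+ρ ↦ (3, 5, 1, 2, 2) · λ_8+ρ ↦ (0, 4, 4, 5, 3) · λ_9+ρ ↦ (0, 3, 0, 6, 10) · λ_10+ρ ↦ (0, 4, 4, 5, 3) · λ_11+ρ ↦ (3, 2, 2, 0, 15) · λ_12+ρ ↦ (6, 4, 0, 8, 3) · λ_13+ρ ↦ (0, 3, 0, 6, 10) · λ_14+ρ ↦ (3, 2, 2, 0, 15) · λ_15+ρ ↦ (3, 5, 1, 2, 2) · λ_16+ρ ↦ (3, 2, 2, 0, 15) · λ_17+ρ ↦ (6, 4, 0, 8, 3) · λ_18+ρ ↦ (0, 3, 0, 6, 10)

Linkage partition of the 18 weights (6 classes, p=29):

[[1], [2, 5, 6, 7, 15], [3, 9, 13, 18], [4, 8, 10], [11, 14, 16], [12, 17]]


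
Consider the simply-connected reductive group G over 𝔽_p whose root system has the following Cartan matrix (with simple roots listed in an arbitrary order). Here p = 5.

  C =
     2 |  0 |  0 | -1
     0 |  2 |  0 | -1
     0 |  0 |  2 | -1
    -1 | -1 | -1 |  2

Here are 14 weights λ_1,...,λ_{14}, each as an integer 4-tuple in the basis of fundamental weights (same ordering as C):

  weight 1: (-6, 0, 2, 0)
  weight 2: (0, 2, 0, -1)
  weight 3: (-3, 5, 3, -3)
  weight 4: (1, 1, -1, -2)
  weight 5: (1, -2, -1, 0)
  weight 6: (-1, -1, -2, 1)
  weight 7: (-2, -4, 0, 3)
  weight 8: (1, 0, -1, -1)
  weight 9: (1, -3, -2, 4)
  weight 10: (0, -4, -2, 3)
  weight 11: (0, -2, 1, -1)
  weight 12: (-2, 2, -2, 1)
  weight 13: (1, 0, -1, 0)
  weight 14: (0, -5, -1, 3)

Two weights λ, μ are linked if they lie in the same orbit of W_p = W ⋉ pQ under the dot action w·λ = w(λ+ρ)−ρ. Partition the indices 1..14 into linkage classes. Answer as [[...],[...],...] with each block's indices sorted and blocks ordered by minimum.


D_4 Cartan matrix, 4 simple roots permuted; ρ=(1,1,1,1).

Each λ_j+ρ reduced to Ā_5; 4-tuples below use C's row order:

  λ_1 → (1, 3, 1, 0) · λ_2 → (1, 3, 1, 0) · λ_3 → (1, 1, 1, 0) · λ_4 → (1, 1, 1, 0) · λ_5 → (2, 1, 0, 0) · λ_6 → (0, 0, 1, 1) · λ_7 → (1, 3, 1, 0) · λ_8 → (2, 1, 0, 0) · λ_9 → (0, 0, 1, 1) · λ_10 → (1, 3, 1, 0) · λ_11 → (0, 0, 1, 1) · λ_12 → (1, 3, 1, 0) · λ_13 → (2, 1, 0, 1) · λ_14 → (1, 4, 0, 0)

Partition of {1..14} into 6 W_5-dot-orbits:

[[1, 2, 7, 10, 12], [3, 4], [5, 8], [6, 9, 11], [13], [14]]


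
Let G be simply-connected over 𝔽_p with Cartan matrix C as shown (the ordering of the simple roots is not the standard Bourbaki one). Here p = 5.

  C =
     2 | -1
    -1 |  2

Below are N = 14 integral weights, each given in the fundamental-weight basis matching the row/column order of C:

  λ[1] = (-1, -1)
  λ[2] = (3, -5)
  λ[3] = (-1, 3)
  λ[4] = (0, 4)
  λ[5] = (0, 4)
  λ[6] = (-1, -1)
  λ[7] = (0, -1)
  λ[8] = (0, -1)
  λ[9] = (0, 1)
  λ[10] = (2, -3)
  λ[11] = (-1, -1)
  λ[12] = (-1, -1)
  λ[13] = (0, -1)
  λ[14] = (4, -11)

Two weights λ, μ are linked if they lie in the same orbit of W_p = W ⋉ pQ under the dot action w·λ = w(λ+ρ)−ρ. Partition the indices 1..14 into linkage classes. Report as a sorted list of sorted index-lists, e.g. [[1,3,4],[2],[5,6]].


Dynkin diagram of C (from the 2 off-diagonal −1 entries): A_2.

Folding the 14 weights λ_j+ρ into Ā_5 (reps in the given 2-coord order):

  1: (0, 0);  2: (0, 4);  3: (0, 4);  4: (0, 4);  5: (0, 4);  6: (0, 0);  7: (1, 0);  8: (1, 0);  9: (1, 2);  10: (1, 2);  11: (0, 0);  12: (0, 0);  13: (1, 0);  14: (0, 0)

These 14 weights hit 4 W_5-dot-orbits; sizes (5, 4, 3, 2):

[[1, 6, 11, 12, 14], [2, 3, 4, 5], [7, 8, 13], [9, 10]]


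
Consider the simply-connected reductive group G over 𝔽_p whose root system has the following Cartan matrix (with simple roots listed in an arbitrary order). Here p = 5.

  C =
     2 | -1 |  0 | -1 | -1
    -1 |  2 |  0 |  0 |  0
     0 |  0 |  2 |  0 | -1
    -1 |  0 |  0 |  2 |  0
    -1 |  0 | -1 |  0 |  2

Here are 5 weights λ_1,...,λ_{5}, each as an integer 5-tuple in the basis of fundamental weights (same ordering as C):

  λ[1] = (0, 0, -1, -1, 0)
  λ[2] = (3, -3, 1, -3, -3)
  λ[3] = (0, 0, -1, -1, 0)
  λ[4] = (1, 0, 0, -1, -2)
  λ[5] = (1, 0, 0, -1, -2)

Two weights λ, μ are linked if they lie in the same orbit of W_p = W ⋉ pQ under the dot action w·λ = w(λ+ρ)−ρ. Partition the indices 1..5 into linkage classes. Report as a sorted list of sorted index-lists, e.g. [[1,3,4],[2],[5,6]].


D_5 Cartan matrix, 5 simple roots permuted; ρ=(1,1,1,1,1).

W_5-reps of the 5 weights in Ā_5 (same 5-coord order as C):

  λ_1+ρ ↦ (1, 1, 0, 0, 1);  λ_2+ρ ↦ (2, 0, 0, 0, 0);  λ_3+ρ ↦ (1, 1, 0, 0, 1);  λ_4+ρ ↦ (1, 1, 0, 0, 1);  λ_5+ρ ↦ (1, 1, 0, 0, 1)

2 distinct reps among the 5 weights ⇒ 2 W_5-linkage classes:

[[1, 3, 4, 5], [2]]
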